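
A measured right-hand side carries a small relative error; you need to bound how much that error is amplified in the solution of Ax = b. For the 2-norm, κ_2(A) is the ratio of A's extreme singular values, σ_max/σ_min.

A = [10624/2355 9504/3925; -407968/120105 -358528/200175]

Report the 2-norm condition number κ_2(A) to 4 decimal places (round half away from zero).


form AᵀA = [18400445440/577008441 16355688448/961680735; 16355688448/961680735 14539211776/1602801225] with trace 2044512256/49914225 and determinant 1048576/49914225
char-poly roots: 1024/25 and 1024/1996569
σ_max=√(1024/25)=(32/5), σ_min=√(1024/1996569)=(32/1413) → κ = 282.6000

282.6000


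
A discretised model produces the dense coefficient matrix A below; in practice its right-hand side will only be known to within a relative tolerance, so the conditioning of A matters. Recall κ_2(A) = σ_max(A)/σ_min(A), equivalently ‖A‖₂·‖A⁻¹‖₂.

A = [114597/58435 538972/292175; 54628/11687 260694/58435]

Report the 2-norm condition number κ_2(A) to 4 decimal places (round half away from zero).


M = AᵀA = [519159361/20205025 2472156036/101025125; 2472156036/101025125 11772336436/505125625]. tr(M)=29430821/600625, det(M)=9604/600625
λ_max, λ_min = (29430821/600625 ± √866150151124041/360750390625)/2 = 49, 196/600625
κ = σ_max/σ_min = 7/(14/775) = 387.5000

387.5000


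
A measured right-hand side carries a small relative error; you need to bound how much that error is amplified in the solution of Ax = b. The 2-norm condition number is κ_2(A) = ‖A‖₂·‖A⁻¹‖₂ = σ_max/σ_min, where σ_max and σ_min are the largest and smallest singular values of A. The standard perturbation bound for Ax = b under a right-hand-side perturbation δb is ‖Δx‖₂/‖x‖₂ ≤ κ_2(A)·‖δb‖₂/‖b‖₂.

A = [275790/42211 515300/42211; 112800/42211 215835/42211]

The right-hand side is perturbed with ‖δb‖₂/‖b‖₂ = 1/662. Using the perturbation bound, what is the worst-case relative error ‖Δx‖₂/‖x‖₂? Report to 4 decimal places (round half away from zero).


form AᵀA = [525348900/10543009 984975000/10543009; 984975000/10543009 1846857025/10543009] with trace 8208325/36481 and determinant 22500/36481
eigenvalues of AᵀA: λ = (tr ± √(tr²−4·det))/2 = 225, 100/36481
σ_max=√225=15, σ_min=√(100/36481)=(10/191) → κ = 286.5000
κ_2(A)·‖δb‖/‖b‖ = 0.4328

0.4328


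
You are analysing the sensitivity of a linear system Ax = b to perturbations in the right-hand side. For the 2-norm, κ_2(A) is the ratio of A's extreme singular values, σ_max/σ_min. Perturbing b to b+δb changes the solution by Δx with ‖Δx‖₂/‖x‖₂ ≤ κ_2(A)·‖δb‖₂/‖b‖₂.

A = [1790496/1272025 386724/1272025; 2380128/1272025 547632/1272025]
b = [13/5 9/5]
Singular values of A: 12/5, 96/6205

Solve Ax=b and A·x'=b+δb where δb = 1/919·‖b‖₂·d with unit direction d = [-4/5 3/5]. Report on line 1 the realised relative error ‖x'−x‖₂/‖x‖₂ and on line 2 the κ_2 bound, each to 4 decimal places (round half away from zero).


0.0034
0.1688

from the listed singular values, σ₁ = 12/5, σ_n = 96/6205
κ = σ_max/σ_min = (12/5)/(96/6205) = 155.1250
κ_2(A)·‖δb‖/‖b‖ = 0.1688
solve Ax = b  →  x = [15.4078 -62.7846]
‖b‖₂ = 3.1623 and ‖x‖₂ = 64.6475
Δx = A⁻¹·δb where δb = 1/919·3.1623·d; ‖Δx‖ = 0.2224
relative error = 0.0034
tightness: 0.0034 against a bound of 0.1688 (unrounded ratio ≈ 0.0204)


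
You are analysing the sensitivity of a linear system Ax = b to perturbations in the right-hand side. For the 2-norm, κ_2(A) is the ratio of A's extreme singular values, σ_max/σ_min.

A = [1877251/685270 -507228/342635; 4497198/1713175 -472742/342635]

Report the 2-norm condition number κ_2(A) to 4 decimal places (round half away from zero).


173.7500

M = AᵀA = [200952369001/13959422500 -5358501846/697971125; -5358501846/697971125 571659028/139594225]. tr(M)=893142809/48302500, det(M)=3418801/301890625
solving λ² − 893142809/48302500·λ + 3418801/301890625 = 0 gives λ = 1849/100, 7396/12075625
κ_2(A) = √(λ_max/λ_min) = √((1849/100) / (7396/12075625)) = 173.7500


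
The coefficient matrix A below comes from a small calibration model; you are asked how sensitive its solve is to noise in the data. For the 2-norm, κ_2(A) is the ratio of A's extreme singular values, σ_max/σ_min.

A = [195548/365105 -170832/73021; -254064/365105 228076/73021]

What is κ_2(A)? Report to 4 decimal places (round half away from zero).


356.2000

M = AᵀA = [4111501456/5332066441 -18270351360/5332066441; -18270351360/5332066441 81202234000/5332066441]. tr(M)=50751776/3171961, det(M)=6400/3171961
λ_max, λ_min = (50751776/3171961 ± √2575661564952576/10061336585521)/2 = 16, 400/3171961
κ_2(A) = √(λ_max/λ_min) = √(16 / (400/3171961)) = 356.2000


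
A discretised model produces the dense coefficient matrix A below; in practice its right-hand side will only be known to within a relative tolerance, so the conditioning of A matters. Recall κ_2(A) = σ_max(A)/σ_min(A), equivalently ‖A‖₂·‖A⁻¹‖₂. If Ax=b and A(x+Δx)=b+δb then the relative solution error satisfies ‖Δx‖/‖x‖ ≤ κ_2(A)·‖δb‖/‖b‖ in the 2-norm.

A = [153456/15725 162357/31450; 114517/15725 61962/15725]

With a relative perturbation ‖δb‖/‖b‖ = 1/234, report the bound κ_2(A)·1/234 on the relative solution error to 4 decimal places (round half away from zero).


0.9487

M = AᵀA = [86265617/581825 9201426/116365; 9201426/116365 98157537/2327300]. tr(M)=5214353/27380, det(M)=2518569/3422500
λ_max, λ_min = (5214353/27380 ± √679681763479849/18741610000)/2 = 4761/25, 529/136900
κ = σ_max/σ_min = (69/5)/(23/370) = 222.0000
bound on ‖Δx‖/‖x‖: κ·ε = 222.0000·1/234 = 0.9487


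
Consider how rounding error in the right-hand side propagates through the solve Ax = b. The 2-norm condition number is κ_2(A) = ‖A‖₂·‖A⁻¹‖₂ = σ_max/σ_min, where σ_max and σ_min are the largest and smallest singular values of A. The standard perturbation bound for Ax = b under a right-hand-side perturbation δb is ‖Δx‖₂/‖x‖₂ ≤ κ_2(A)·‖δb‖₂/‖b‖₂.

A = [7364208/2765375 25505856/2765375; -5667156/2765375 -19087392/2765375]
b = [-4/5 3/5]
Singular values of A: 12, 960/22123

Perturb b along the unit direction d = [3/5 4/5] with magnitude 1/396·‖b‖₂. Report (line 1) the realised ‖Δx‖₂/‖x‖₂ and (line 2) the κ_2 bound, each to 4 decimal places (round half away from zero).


0.6983
0.6983

σ_max = 12, σ_min = 960/22123
κ_2(A) = 12 / (960/22123) = 276.5375
perturbation bound = 276.5375·1/396 = 0.6983
solve Ax = b  →  x = [-0.0233 -0.0800]
‖b‖₂ = 1.0000 and ‖x‖₂ = 0.0833
with δb = [0.0015 0.0020], A·Δx = δb → ‖Δx‖ = 0.0582
dividing the unrounded norms, ‖Δx‖/‖x‖ = 0.6983
so the bound is sharp here: realised error equals the bound


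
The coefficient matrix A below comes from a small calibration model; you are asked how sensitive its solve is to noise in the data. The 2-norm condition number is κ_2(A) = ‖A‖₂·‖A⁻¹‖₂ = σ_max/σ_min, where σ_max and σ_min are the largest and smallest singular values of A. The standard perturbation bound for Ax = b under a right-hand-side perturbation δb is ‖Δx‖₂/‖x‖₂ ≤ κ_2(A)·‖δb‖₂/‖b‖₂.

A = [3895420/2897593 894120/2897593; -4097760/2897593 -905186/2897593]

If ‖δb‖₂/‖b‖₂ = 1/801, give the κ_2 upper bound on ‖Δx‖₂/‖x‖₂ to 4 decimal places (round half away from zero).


AᵀA = [38009434000/9983406889 8551971360/9983406889; 8551971360/9983406889 1924865956/9983406889]; tr = 23756276/5938969, det = 1600/5938969
eigenvalues of AᵀA: λ = (tr ± √(tr²−4·det))/2 = 4, 400/5938969
σ_max=√4=2, σ_min=√(400/5938969)=(20/2437) → κ = 243.7000
bound on ‖Δx‖/‖x‖: κ·ε = 243.7000·1/801 = 0.3042

0.3042


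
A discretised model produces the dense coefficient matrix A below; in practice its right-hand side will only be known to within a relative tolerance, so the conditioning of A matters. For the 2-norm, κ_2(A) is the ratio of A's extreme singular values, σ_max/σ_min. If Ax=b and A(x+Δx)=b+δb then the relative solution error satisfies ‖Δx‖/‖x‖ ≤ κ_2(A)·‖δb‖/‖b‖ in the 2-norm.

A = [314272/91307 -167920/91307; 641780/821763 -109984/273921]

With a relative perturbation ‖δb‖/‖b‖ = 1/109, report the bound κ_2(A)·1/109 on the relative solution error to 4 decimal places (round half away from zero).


form AᵀA = [5004163984/401721849 -889616000/133907283; -889616000/133907283 158162176/44635761] with trace 22240912/1390041 and determinant 4096/1390041
solving λ² − 22240912/1390041·λ + 4096/1390041 = 0 gives λ = 16, 256/1390041
κ_2(A) = √(λ_max/λ_min) = √(16 / (256/1390041)) = 294.7500
worst-case relative error ≤ 294.7500 × 1/109 = 2.7041

2.7041


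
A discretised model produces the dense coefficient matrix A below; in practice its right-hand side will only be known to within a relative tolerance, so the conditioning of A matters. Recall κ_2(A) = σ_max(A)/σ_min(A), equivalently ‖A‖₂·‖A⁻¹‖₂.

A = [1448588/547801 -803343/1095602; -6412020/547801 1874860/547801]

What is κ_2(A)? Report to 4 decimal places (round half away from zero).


form AᵀA = [25706369824/178516321 -7497618282/178516321; -7497618282/178516321 8748221329/714065284] with trace 111573700625/714065284 and determinant 39062500/178516321
solving λ² − 111573700625/714065284·λ + 39062500/178516321 = 0 gives λ = 625/4, 250000/178516321
so κ_2 = √((625/4) / (250000/178516321)) = 334.0250

334.0250


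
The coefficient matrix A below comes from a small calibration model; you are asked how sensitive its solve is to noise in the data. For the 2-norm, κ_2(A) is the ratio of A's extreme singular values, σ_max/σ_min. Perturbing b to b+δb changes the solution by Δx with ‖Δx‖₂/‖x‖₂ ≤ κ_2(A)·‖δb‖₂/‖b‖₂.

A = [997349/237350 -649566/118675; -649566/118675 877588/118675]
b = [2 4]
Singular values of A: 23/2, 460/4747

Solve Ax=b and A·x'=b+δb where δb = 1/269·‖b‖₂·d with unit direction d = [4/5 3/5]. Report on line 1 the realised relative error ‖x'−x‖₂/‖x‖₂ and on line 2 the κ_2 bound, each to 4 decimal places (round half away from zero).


σ_max = 23/2, σ_min = 460/4747
κ_2(A) = (23/2) / (460/4747) = 118.6750
bound on ‖Δx‖/‖x‖: κ·ε = 118.6750·1/269 = 0.4412
solve Ax = b  →  x = [32.9183 24.9061]
2-norm of b is 4.4721; of x, 41.2786
δb = ε·‖b‖·d = [0.0133 0.0100]; solving A·Δx = δb gives ‖Δx‖ = 0.1716
realised ‖Δx‖/‖x‖ = 0.0042
so the bound overstates the realised error by a factor of ≈ 106.1471 (computed from the unrounded values)

0.0042
0.4412


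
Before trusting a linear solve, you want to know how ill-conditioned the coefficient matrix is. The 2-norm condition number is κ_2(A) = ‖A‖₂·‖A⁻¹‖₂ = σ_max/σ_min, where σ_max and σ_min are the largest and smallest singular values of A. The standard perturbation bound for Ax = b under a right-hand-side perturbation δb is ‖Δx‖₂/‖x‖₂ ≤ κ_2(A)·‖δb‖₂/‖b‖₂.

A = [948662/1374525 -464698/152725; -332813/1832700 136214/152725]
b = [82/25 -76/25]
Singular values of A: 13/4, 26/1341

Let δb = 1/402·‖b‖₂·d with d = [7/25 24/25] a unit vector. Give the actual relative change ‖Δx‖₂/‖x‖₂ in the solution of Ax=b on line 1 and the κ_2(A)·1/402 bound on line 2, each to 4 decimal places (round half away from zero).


largest singular value 13/4, smallest 26/1341
κ_2(A) = (13/4) / (26/1341) = 167.6250
perturbation bound = 167.6250·1/402 = 0.4170
solve Ax = b  →  x = [-100.3677 -23.8443]
‖b‖ = 4.4721, ‖x‖ = 103.1612
Δx = A⁻¹·δb where δb = 1/402·4.4721·d; ‖Δx‖ = 0.5738
dividing the unrounded norms, ‖Δx‖/‖x‖ = 0.0056
so the bound overstates the realised error by a factor of ≈ 74.9695 (computed from the unrounded values)

0.0056
0.4170


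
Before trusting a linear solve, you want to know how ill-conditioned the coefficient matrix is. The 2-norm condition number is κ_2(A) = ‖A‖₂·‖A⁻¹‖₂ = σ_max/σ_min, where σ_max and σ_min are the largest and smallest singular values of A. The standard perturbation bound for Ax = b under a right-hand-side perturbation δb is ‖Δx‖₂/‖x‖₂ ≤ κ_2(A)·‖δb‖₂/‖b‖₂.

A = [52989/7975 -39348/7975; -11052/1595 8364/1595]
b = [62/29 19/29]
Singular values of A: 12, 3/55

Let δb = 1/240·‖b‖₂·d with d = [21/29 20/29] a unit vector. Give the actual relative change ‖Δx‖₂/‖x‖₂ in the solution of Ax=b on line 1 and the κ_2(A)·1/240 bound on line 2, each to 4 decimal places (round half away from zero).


0.0047
0.9167

from the listed singular values, σ₁ = 12, σ_n = 3/55
κ = σ_max/σ_min = 12/(3/55) = 220.0000
bound on ‖Δx‖/‖x‖: κ·ε = 220.0000·1/240 = 0.9167
solve Ax = b  →  x = [22.0667 29.2833]
‖b‖ = 2.2361, ‖x‖ = 36.6668
Δx = A⁻¹·δb where δb = 1/240·2.2361·d; ‖Δx‖ = 0.1708
dividing the unrounded norms, ‖Δx‖/‖x‖ = 0.0047
tightness: 0.0047 against a bound of 0.9167 (unrounded ratio ≈ 0.0051)


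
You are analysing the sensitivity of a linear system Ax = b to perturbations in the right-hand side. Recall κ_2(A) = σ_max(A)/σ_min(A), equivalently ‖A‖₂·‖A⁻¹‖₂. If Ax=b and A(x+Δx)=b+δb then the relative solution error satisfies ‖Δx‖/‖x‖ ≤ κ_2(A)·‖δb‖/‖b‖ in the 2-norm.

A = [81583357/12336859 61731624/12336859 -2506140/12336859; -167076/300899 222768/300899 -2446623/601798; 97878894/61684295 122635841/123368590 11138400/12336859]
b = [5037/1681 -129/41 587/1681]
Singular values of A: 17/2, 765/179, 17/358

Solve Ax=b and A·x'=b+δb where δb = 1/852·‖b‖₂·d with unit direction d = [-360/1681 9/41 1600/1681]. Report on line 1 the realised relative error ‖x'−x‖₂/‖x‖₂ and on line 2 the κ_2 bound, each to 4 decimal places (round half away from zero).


σ_max = 17/2, σ_min = 17/358
κ = σ_max/σ_min = (17/2)/(17/358) = 179.0000
bound on ‖Δx‖/‖x‖: κ·ε = 179.0000·1/852 = 0.2101
solve Ax = b  →  x = [12.7019 -16.3477 -3.9378]
‖b‖ = 4.3589, ‖x‖ = 21.0735
δb = ε·‖b‖·d = [-0.0011 0.0011 0.0049]; solving A·Δx = δb gives ‖Δx‖ = 0.1077
realised ‖Δx‖/‖x‖ = 0.0051
realised/bound (from unrounded values) ≈ 0.0243

0.0051
0.2101


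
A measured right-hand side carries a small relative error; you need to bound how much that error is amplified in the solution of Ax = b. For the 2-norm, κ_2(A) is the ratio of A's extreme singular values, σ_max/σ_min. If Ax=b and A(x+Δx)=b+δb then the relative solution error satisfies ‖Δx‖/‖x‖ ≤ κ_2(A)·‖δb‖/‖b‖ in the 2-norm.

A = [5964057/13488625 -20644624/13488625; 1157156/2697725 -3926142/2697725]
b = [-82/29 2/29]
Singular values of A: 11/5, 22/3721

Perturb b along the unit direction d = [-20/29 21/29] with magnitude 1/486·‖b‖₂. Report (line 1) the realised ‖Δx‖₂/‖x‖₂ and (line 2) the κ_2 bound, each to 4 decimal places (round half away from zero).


largest singular value 11/5, smallest 22/3721
κ_2(A) = (11/5) / (22/3721) = 372.1000
bound on ‖Δx‖/‖x‖: κ·ε = 372.1000·1/486 = 0.7656
solve Ax = b  →  x = [324.4873 95.5891]
‖b‖₂ = 2.8284 and ‖x‖₂ = 338.2739
δb = ε·‖b‖·d = [-0.0040 0.0042]; solving A·Δx = δb gives ‖Δx‖ = 0.9843
realised ‖Δx‖/‖x‖ = 0.0029
so the bound overstates the realised error by a factor of ≈ 263.1154 (computed from the unrounded values)

0.0029
0.7656


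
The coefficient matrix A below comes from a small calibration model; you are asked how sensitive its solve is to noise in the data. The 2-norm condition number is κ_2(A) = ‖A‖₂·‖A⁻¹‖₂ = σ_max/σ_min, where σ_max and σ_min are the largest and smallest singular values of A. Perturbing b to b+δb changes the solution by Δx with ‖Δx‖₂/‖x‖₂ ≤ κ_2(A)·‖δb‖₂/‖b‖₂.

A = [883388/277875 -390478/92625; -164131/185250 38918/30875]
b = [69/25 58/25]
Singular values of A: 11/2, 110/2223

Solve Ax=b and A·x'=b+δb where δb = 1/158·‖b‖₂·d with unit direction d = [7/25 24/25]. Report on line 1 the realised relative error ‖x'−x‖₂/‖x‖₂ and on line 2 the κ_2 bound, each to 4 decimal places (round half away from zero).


from the listed singular values, σ₁ = 11/2, σ_n = 110/2223
κ = σ_max/σ_min = (11/2)/(110/2223) = 111.1500
worst-case relative error ≤ 111.1500 × 1/158 = 0.7035
solve Ax = b  →  x = [48.7200 36.0855]
‖b‖ = 3.6056, ‖x‖ = 60.6284
re-solving with b+δb shifts x by Δx of norm 0.4612
realised ‖Δx‖/‖x‖ = 0.0076
realised/bound (from unrounded values) ≈ 0.0108

0.0076
0.7035


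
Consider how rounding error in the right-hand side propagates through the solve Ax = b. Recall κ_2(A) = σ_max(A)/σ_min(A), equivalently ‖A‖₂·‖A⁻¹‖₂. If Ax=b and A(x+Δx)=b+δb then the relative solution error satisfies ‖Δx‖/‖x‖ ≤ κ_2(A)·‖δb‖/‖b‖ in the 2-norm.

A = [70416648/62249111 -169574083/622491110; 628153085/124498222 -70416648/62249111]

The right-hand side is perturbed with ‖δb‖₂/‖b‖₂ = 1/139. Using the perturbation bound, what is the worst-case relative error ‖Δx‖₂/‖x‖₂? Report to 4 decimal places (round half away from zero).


2.1313

AᵀA = [246526065114361/9220587317764 -69334625786832/11525734147205; -69334625786832/11525734147205 312079596181369/230514682944100]; tr = 1926005718037/68564748050, det = 197262025/21940719376
eigenvalues of AᵀA: λ = (tr ± √(tr²−4·det))/2 = 2809/100, 1755625/5485179844
κ_2(A) = √(λ_max/λ_min) = √((2809/100) / (1755625/5485179844)) = 296.2480
κ_2(A)·‖δb‖/‖b‖ = 2.1313


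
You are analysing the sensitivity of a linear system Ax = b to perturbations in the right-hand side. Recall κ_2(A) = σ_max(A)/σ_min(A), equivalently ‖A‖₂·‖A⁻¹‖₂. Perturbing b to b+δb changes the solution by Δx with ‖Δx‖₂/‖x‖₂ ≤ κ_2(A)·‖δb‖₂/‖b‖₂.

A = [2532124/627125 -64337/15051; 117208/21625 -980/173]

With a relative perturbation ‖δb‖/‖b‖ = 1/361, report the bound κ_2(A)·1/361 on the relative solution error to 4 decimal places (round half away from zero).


0.8985

AᵀA = [718602819536/15731430625 -452710730108/9438858375; -452710730108/9438858375 11408517169/226532601]; tr = 16168547689/168350625, det = 368947264/4208765625
solving λ² − 16168547689/168350625·λ + 368947264/4208765625 = 0 gives λ = 2401/25, 153664/168350625
κ_2(A) = √(λ_max/λ_min) = √((2401/25) / (153664/168350625)) = 324.3750
κ_2(A)·‖δb‖/‖b‖ = 0.8985


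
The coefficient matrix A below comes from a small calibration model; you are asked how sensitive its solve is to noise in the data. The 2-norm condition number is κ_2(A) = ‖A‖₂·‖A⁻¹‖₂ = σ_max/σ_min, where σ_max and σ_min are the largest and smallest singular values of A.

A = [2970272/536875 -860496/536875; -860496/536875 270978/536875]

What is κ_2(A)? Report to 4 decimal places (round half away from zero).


form AᵀA = [15300750592/461175625 -4462532256/461175625; -4462532256/461175625 1302211908/461175625] with trace 26564740/737881 and determinant 36864/737881
char-poly roots: 36 and 1024/737881
σ_max=√36=6, σ_min=√(1024/737881)=(32/859) → κ = 161.0625

161.0625


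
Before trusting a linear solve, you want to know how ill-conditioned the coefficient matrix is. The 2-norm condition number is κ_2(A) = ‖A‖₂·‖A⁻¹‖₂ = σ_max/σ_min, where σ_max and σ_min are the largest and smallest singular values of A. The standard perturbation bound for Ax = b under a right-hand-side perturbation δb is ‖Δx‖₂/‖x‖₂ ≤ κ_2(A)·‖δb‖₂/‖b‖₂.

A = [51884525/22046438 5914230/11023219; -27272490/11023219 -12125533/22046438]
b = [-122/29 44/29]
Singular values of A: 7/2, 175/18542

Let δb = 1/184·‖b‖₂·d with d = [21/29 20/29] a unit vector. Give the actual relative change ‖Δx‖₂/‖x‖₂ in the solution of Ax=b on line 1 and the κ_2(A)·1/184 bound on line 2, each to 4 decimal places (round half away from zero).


largest singular value 7/2, smallest 175/18542
κ = σ_max/σ_min = (7/2)/(175/18542) = 370.8400
worst-case relative error ≤ 370.8400 × 1/184 = 2.0154
solve Ax = b  →  x = [45.4015 -206.9909]
2-norm of b is 4.4721; of x, 211.9117
re-solving with b+δb shifts x by Δx of norm 2.5752
dividing the unrounded norms, ‖Δx‖/‖x‖ = 0.0122
tightness: 0.0122 against a bound of 2.0154 (unrounded ratio ≈ 0.0060)

0.0122
2.0154


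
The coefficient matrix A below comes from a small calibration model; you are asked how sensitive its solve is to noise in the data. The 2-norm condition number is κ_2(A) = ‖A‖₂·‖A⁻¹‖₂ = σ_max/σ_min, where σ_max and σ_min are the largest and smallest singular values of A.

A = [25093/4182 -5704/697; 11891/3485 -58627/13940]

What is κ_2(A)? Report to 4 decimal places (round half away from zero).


form AᵀA = [72082069/1512900 -31999739/504300; -31999739/504300 56925161/672400] with trace 32026189/242064 and determinant 6996025/968256
λ_max, λ_min = (32026189/242064 ± √1023983296068121/58594980096)/2 = 529/4, 13225/242064
σ_max=√(529/4)=(23/2), σ_min=√(13225/242064)=(115/492) → κ = 49.2000

49.2000


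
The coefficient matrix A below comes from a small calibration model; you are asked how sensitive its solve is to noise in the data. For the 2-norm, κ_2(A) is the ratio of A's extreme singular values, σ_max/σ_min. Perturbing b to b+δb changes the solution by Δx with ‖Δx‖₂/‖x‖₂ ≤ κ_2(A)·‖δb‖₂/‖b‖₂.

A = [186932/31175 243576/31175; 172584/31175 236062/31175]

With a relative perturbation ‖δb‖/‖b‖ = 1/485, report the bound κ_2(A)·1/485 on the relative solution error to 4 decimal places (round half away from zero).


form AᵀA = [15393296/231125 20516688/231125; 20516688/231125 27361364/231125] with trace 8550932/46225 and determinant 5345344/1155625
eigenvalues of AᵀA: λ = (tr ± √(tr²−4·det))/2 = 4624/25, 1156/46225
κ = σ_max/σ_min = (68/5)/(34/215) = 86.0000
worst-case relative error ≤ 86.0000 × 1/485 = 0.1773

0.1773


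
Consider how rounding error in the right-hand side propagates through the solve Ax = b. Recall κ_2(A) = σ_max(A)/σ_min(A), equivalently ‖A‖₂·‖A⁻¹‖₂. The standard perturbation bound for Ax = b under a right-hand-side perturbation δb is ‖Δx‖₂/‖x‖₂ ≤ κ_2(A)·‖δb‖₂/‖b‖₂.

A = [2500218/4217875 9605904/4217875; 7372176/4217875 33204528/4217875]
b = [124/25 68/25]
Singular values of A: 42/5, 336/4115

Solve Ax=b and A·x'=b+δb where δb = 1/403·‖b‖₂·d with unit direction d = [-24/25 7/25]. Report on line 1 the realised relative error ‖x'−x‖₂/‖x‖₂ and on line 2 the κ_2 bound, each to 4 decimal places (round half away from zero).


0.0035
0.2553

σ_max = 42/5, σ_min = 336/4115
κ_2(A) = (42/5) / (336/4115) = 102.8750
bound on ‖Δx‖/‖x‖: κ·ε = 102.8750·1/403 = 0.2553
solve Ax = b  →  x = [47.8978 -10.2889]
‖b‖ = 5.6569, ‖x‖ = 48.9904
Δx = A⁻¹·δb where δb = 1/403·5.6569·d; ‖Δx‖ = 0.1719
relative error = 0.0035
tightness: 0.0035 against a bound of 0.2553 (unrounded ratio ≈ 0.0137)


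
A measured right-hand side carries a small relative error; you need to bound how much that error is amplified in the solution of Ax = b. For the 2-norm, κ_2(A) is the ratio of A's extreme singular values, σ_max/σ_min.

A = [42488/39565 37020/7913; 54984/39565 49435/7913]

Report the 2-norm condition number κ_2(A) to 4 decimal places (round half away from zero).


308.8000

M = AᵀA = [193138816/62615569 858207960/62615569; 858207960/62615569 3814299625/62615569]. tr(M)=2383961/37249, det(M)=1600/37249
eigenvalues of AᵀA: λ = (tr ± √(tr²−4·det))/2 = 64, 25/37249
κ = σ_max/σ_min = 8/(5/193) = 308.8000


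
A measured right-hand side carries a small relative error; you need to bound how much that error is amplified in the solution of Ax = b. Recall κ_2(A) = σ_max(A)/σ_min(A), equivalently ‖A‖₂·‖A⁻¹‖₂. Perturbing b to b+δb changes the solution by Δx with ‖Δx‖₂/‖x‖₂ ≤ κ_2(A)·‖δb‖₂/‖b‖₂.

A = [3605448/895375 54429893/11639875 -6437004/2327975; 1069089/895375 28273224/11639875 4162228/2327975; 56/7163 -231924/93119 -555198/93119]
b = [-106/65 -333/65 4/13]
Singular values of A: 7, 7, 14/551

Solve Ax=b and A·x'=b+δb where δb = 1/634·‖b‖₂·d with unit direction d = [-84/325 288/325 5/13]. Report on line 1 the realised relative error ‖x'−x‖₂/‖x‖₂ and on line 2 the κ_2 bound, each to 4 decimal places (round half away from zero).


from the listed singular values, σ₁ = 7, σ_n = 14/551
κ_2(A) = 7 / (14/551) = 275.5000
κ_2(A)·‖δb‖/‖b‖ = 0.4345
solve Ax = b  →  x = [-126.2000 86.7648 -36.4615]
‖b‖ = 5.3852, ‖x‖ = 157.4294
Δx = A⁻¹·δb where δb = 1/634·5.3852·d; ‖Δx‖ = 0.3343
dividing the unrounded norms, ‖Δx‖/‖x‖ = 0.0021
so the bound overstates the realised error by a factor of ≈ 204.6374 (computed from the unrounded values)

0.0021
0.4345


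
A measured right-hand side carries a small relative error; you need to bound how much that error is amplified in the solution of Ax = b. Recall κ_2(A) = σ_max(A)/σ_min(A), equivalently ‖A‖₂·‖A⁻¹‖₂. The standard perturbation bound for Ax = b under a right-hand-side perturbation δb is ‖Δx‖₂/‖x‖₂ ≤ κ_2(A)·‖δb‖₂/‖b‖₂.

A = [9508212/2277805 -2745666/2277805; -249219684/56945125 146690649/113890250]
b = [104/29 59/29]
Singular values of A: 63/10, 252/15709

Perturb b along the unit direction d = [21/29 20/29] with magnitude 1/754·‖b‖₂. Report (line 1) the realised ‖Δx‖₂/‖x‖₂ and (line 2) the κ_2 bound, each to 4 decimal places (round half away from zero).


0.0014
0.5209

largest singular value 63/10, smallest 252/15709
κ = σ_max/σ_min = (63/10)/(252/15709) = 392.7250
worst-case relative error ≤ 392.7250 × 1/754 = 0.5209
solve Ax = b  →  x = [69.9702 239.3308]
‖b‖ = 4.1231, ‖x‖ = 249.3493
re-solving with b+δb shifts x by Δx of norm 0.3409
realised ‖Δx‖/‖x‖ = 0.0014
tightness: 0.0014 against a bound of 0.5209 (unrounded ratio ≈ 0.0026)


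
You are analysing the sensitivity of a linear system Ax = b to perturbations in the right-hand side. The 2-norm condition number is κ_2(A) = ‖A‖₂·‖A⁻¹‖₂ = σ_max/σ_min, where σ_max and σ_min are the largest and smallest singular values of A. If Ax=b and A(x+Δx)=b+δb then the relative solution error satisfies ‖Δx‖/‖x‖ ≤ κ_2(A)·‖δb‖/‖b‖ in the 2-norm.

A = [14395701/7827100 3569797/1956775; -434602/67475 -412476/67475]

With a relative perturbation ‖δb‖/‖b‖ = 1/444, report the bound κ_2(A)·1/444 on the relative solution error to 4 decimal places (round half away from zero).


form AᵀA = [4398065062729/98021591056 1047088172025/24505397764; 1047088172025/24505397764 249325128889/6126349441] with trace 9972969233/116553616 and determinant 1874161/7284601
char-poly roots: 1369/16 and 21904/7284601
so κ_2 = √((1369/16) / (21904/7284601)) = 168.6875
κ_2(A)·‖δb‖/‖b‖ = 0.3799

0.3799


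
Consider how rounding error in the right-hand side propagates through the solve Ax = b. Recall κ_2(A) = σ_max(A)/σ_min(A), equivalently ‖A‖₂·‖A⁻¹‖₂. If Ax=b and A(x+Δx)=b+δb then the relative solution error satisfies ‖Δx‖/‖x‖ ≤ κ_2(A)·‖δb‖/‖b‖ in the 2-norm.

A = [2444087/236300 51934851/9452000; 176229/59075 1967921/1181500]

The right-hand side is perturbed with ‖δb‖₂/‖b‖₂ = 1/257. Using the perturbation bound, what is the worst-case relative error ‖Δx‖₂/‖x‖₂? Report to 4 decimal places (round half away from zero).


0.6923

form AᵀA = [10352748529/89340304 220849673877/3573612160; 220849673877/3573612160 4712131815001/142944486400] with trace 73621209209/494617600 and determinant 13845841/19784704
solving λ² − 73621209209/494617600·λ + 13845841/19784704 = 0 gives λ = 3721/25, 93025/19784704
κ_2(A) = √(λ_max/λ_min) = √((3721/25) / (93025/19784704)) = 177.9200
perturbation bound = 177.9200·1/257 = 0.6923


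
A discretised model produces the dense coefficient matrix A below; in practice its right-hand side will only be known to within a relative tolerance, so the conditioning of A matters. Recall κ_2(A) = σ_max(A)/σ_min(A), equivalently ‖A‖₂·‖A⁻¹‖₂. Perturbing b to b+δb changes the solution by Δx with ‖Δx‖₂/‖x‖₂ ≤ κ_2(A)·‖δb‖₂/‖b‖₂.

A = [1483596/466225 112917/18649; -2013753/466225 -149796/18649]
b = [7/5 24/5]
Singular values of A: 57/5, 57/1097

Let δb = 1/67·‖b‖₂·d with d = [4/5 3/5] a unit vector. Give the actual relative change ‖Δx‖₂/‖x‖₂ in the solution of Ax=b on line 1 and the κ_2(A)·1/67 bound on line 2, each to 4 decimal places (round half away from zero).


largest singular value 57/5, smallest 57/1097
κ_2(A) = (57/5) / (57/1097) = 219.4000
perturbation bound = 219.4000·1/67 = 3.2746
solve Ax = b  →  x = [-68.0495 35.9948]
‖b‖ = 5.0000, ‖x‖ = 76.9829
δb = ε·‖b‖·d = [0.0597 0.0448]; solving A·Δx = δb gives ‖Δx‖ = 1.4362
relative error = 0.0187
so the bound overstates the realised error by a factor of ≈ 175.5210 (computed from the unrounded values)

0.0187
3.2746


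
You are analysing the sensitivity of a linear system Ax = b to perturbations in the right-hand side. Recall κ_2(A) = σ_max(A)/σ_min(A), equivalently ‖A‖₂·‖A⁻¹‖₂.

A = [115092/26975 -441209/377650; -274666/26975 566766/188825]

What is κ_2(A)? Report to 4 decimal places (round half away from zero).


145.2500

AᵀA = [104955716/861125 -214273566/6027875; -214273566/6027875 1750958789/168780500]; tr = 178578233/1350244, det = 279841/337561
λ_max, λ_min = (178578233/1350244 ± √31884139643303025/1823158859536)/2 = 529/4, 2116/337561
σ_max=√(529/4)=(23/2), σ_min=√(2116/337561)=(46/581) → κ = 145.2500


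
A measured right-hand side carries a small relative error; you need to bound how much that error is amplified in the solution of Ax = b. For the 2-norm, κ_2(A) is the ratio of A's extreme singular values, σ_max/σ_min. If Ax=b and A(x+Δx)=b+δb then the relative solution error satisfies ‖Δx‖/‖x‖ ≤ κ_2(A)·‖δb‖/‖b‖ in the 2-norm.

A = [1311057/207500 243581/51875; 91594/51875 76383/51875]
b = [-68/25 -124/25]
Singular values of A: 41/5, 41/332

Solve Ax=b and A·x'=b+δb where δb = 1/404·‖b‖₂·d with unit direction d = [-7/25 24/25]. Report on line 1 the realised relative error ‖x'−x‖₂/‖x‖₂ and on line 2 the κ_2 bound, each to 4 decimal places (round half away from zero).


0.0035
0.1644

σ_max = 41/5, σ_min = 41/332
κ_2(A) = (41/5) / (41/332) = 66.4000
κ_2(A)·‖δb‖/‖b‖ = 0.1644
solve Ax = b  →  x = [19.0439 -26.2049]
2-norm of b is 5.6569; of x, 32.3939
Δx = A⁻¹·δb where δb = 1/404·5.6569·d; ‖Δx‖ = 0.1134
dividing the unrounded norms, ‖Δx‖/‖x‖ = 0.0035
so the bound overstates the realised error by a factor of ≈ 46.9572 (computed from the unrounded values)


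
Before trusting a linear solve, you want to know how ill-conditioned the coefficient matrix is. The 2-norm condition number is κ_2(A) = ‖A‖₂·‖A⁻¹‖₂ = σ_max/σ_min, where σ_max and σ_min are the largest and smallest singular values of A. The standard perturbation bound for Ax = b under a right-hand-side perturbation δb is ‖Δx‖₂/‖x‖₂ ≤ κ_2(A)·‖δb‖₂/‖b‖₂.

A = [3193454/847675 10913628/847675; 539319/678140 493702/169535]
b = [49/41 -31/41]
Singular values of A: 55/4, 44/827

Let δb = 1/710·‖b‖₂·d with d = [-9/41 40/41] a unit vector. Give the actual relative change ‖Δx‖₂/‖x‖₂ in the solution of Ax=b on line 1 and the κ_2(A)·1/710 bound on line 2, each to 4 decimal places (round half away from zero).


σ_max = 55/4, σ_min = 44/827
κ = σ_max/σ_min = (55/4)/(44/827) = 258.4375
bound on ‖Δx‖/‖x‖: κ·ε = 258.4375·1/710 = 0.3640
solve Ax = b  →  x = [18.0640 -5.1929]
‖b‖₂ = 1.4142 and ‖x‖₂ = 18.7956
re-solving with b+δb shifts x by Δx of norm 0.0374
relative error = 0.0020
so the bound overstates the realised error by a factor of ≈ 182.7443 (computed from the unrounded values)

0.0020
0.3640


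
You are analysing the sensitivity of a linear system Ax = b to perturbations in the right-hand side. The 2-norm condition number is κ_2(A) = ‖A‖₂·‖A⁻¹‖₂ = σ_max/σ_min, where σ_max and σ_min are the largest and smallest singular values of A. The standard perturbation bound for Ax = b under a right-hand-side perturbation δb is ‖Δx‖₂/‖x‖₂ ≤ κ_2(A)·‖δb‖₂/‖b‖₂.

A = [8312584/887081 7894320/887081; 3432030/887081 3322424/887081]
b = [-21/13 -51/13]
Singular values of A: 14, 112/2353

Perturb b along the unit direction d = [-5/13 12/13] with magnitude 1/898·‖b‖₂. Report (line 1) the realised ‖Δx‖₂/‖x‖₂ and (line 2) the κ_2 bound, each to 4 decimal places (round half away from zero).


0.0016
0.3275

σ_max = 14, σ_min = 112/2353
κ_2(A) = 14 / (112/2353) = 294.1250
κ_2(A)·‖δb‖/‖b‖ = 0.3275
solve Ax = b  →  x = [43.3116 -45.7879]
2-norm of b is 4.2426; of x, 63.0271
re-solving with b+δb shifts x by Δx of norm 0.0993
dividing the unrounded norms, ‖Δx‖/‖x‖ = 0.0016
realised/bound (from unrounded values) ≈ 0.0048


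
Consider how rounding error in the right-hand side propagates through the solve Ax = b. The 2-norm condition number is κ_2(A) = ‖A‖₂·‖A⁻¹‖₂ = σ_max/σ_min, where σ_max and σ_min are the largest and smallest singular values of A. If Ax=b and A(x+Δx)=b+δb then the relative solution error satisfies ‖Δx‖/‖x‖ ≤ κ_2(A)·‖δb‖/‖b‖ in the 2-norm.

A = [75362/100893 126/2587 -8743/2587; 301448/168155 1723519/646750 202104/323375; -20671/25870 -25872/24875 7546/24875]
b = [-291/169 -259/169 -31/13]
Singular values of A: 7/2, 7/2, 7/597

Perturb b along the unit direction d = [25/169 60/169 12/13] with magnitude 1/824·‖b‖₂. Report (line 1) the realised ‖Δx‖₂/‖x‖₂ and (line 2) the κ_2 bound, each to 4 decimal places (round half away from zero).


0.0013
0.3623

σ_max = 7/2, σ_min = 7/597
condition number: (7/2) ÷ (7/597) = 298.5000
worst-case relative error ≤ 298.5000 × 1/824 = 0.3623
solve Ax = b  →  x = [-204.8571 147.2343 -42.6457]
2-norm of b is 3.3166; of x, 255.8575
with δb = [0.0006 0.0014 0.0037], A·Δx = δb → ‖Δx‖ = 0.3433
dividing the unrounded norms, ‖Δx‖/‖x‖ = 0.0013
tightness: 0.0013 against a bound of 0.3623 (unrounded ratio ≈ 0.0037)


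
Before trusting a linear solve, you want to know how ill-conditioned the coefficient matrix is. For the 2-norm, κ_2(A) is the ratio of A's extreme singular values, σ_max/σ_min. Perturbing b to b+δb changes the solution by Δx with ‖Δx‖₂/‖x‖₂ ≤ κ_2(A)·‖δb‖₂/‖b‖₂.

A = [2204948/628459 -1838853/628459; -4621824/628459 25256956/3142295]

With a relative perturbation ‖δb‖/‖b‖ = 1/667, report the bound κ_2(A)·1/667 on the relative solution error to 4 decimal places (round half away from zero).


M = AᵀA = [155165992720/2337045649 -810686873556/11685228245; -810686873556/11685228245 4274842220569/58426141225]. tr(M)=9695591009/69472225, det(M)=3102044416/69472225
eigenvalues of AᵀA: λ = (tr ± √(tr²−4·det))/2 = 3481/25, 891136/2778889
κ_2(A) = √(λ_max/λ_min) = √((3481/25) / (891136/2778889)) = 20.8375
κ_2(A)·‖δb‖/‖b‖ = 0.0312

0.0312


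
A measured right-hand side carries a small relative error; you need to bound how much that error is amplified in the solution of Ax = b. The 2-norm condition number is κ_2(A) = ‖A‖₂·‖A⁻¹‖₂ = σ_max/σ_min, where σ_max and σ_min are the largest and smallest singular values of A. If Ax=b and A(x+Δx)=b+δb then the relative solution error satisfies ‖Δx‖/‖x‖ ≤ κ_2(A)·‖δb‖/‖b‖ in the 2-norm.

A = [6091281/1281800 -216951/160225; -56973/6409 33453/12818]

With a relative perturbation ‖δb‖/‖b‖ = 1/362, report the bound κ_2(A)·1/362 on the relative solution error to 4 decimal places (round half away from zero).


form AᵀA = [577649181249/5685160000 -21059875179/710645000; -21059875179/710645000 3071662461/355322500] with trace 1002873249/9096256 and determinant 4862025/36385024
eigenvalues of AᵀA: λ = (tr ± √(tr²−4·det))/2 = 441/4, 11025/9096256
κ_2(A) = √(λ_max/λ_min) = √((441/4) / (11025/9096256)) = 301.6000
perturbation bound = 301.6000·1/362 = 0.8331

0.8331


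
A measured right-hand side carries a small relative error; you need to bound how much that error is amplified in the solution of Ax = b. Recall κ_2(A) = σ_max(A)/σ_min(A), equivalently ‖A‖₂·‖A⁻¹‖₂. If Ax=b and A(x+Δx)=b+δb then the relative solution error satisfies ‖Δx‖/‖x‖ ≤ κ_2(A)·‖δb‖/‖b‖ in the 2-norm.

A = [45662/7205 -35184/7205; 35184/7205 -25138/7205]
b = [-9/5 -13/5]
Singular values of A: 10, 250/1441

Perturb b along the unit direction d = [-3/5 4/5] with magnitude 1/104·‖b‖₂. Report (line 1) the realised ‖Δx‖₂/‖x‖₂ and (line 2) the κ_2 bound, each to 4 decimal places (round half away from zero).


0.0304
0.5542

largest singular value 10, smallest 250/1441
κ = σ_max/σ_min = 10/(250/1441) = 57.6400
bound on ‖Δx‖/‖x‖: κ·ε = 57.6400·1/104 = 0.5542
solve Ax = b  →  x = [-3.6984 -4.4312]
‖b‖₂ = 3.1623 and ‖x‖₂ = 5.7718
with δb = [-0.0182 0.0243], A·Δx = δb → ‖Δx‖ = 0.1753
realised ‖Δx‖/‖x‖ = 0.0304
tightness: 0.0304 against a bound of 0.5542 (unrounded ratio ≈ 0.0548)


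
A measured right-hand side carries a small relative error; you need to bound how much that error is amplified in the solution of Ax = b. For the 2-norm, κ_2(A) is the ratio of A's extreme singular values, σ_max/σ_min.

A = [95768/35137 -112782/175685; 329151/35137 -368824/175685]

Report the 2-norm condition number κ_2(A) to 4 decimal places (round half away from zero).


342.8000

form AᵀA = [117511890625/1234608769 -26439939000/1234608769; -26439939000/1234608769 5950036900/1234608769] with trace 73445525/734449 and determinant 62500/734449
solving λ² − 73445525/734449·λ + 62500/734449 = 0 gives λ = 100, 625/734449
so κ_2 = √(100 / (625/734449)) = 342.8000


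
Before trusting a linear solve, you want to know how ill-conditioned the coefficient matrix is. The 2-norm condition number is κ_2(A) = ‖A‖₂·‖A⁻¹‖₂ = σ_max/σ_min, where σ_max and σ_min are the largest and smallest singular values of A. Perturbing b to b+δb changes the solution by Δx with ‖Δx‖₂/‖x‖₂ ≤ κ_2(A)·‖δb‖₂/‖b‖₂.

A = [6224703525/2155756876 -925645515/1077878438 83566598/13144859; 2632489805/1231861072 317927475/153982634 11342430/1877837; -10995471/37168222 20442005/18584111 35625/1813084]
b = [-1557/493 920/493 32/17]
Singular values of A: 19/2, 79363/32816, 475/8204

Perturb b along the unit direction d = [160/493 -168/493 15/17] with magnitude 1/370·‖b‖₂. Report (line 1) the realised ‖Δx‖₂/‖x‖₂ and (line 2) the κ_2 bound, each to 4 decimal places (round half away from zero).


largest singular value 19/2, smallest 475/8204
κ_2(A) = (19/2) / (475/8204) = 164.0800
worst-case relative error ≤ 164.0800 × 1/370 = 0.4435
solve Ax = b  →  x = [-0.4026 1.6047 -0.0972]
2-norm of b is 4.1231; of x, 1.6573
Δx = A⁻¹·δb where δb = 1/370·4.1231·d; ‖Δx‖ = 0.1925
relative error = 0.1161
tightness: 0.1161 against a bound of 0.4435 (unrounded ratio ≈ 0.2619)

0.1161
0.4435


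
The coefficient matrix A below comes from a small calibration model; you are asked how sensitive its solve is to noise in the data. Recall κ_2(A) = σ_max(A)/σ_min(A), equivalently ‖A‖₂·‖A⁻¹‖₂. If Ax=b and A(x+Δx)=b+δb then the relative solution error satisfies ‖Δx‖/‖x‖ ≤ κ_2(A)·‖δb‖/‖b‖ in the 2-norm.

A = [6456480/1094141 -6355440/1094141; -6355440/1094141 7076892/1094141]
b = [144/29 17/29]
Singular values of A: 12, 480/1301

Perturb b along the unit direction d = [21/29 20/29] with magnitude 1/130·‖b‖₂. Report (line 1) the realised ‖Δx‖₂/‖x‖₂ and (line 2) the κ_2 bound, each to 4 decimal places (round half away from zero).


largest singular value 12, smallest 480/1301
condition number: 12 ÷ (480/1301) = 32.5250
bound on ‖Δx‖/‖x‖: κ·ε = 32.5250·1/130 = 0.2502
solve Ax = b  →  x = [8.0233 7.2960]
‖b‖ = 5.0000, ‖x‖ = 10.8445
with δb = [0.0279 0.0265], A·Δx = δb → ‖Δx‖ = 0.1042
dividing the unrounded norms, ‖Δx‖/‖x‖ = 0.0096
realised/bound (from unrounded values) ≈ 0.0384

0.0096
0.2502
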